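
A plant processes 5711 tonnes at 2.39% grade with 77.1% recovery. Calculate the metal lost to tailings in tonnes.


31.2569 tonnes

Total metal in feed:
= 5711 * 2.39 / 100 = 136.4929 tonnes
Metal recovered:
= 136.4929 * 77.1 / 100 = 105.2360259 tonnes
Metal lost to tailings:
= 136.4929 - 105.2360259
= 31.2569 tonnes


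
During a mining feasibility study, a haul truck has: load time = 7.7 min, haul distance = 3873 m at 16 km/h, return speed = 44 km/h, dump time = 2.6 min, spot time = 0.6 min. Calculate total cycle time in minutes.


30.7051 min

Convert haul speed to m/min: 16 * 1000/60 = 266.6666667 m/min
Haul time = 3873 / 266.6666667 = 14.52375 min
Convert return speed to m/min: 44 * 1000/60 = 733.3333333 m/min
Return time = 3873 / 733.3333333 = 5.281363636 min
Total cycle time:
= 7.7 + 14.52375 + 2.6 + 5.281363636 + 0.6
= 30.7051 min


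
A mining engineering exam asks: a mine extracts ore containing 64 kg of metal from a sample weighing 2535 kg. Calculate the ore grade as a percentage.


Ore grade = (metal mass / ore mass) * 100
= (64 / 2535) * 100
= 0.02524654832 * 100
= 2.5247%

2.5247%


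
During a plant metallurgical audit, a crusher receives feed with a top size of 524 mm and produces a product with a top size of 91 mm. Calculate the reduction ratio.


5.7582

Reduction ratio = feed size / product size
= 524 / 91
= 5.7582


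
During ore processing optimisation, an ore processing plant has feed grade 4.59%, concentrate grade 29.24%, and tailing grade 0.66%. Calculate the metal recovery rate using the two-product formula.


87.5982%

Using the two-product formula:
R = 100 * c * (f - t) / (f * (c - t))
Numerator = 100 * 29.24 * (4.59 - 0.66)
= 100 * 29.24 * 3.93
= 11491.32
Denominator = 4.59 * (29.24 - 0.66)
= 4.59 * 28.58
= 131.1822
R = 11491.32 / 131.1822
= 87.5982%


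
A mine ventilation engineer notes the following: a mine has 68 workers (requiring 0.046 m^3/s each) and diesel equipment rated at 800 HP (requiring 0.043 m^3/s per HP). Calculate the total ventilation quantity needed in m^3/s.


37.528 m^3/s

Airflow for workers:
Q_people = 68 * 0.046 = 3.128 m^3/s
Airflow for diesel equipment:
Q_diesel = 800 * 0.043 = 34.4 m^3/s
Total ventilation:
Q_total = 3.128 + 34.4
= 37.528 m^3/s


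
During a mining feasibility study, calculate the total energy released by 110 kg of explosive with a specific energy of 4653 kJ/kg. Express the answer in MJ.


511.83 MJ

Energy = mass * specific_energy / 1000
= 110 * 4653 / 1000
= 511830 / 1000
= 511.83 MJ


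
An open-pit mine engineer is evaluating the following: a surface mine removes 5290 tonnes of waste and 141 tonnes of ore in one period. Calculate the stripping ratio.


37.5177

Stripping ratio = waste tonnage / ore tonnage
= 5290 / 141
= 37.5177


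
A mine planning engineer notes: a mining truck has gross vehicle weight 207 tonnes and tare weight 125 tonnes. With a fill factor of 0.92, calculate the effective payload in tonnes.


75.44 tonnes

Maximum payload = gross - tare
= 207 - 125 = 82 tonnes
Effective payload = max payload * fill factor
= 82 * 0.92
= 75.44 tonnes


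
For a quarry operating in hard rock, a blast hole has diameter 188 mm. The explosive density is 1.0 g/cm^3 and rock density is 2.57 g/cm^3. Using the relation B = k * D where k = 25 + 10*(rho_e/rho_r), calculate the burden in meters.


First, compute k:
rho_e / rho_r = 1.0 / 2.57 = 0.3891050584
k = 25 + 10 * 0.3891050584 = 28.89105058
Then, compute burden:
B = k * D / 1000 = 28.89105058 * 188 / 1000
= 5431.51751 / 1000
= 5.4315 m

5.4315 m


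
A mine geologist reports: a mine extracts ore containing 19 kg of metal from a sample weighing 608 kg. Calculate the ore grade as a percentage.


3.125%

Ore grade = (metal mass / ore mass) * 100
= (19 / 608) * 100
= 0.03125 * 100
= 3.125%


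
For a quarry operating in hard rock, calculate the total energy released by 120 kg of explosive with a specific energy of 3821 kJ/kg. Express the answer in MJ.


Energy = mass * specific_energy / 1000
= 120 * 3821 / 1000
= 458520 / 1000
= 458.52 MJ

458.52 MJ


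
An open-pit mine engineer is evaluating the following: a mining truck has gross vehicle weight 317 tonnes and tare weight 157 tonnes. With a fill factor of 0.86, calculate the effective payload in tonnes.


Maximum payload = gross - tare
= 317 - 157 = 160 tonnes
Effective payload = max payload * fill factor
= 160 * 0.86
= 137.6 tonnes

137.6 tonnes


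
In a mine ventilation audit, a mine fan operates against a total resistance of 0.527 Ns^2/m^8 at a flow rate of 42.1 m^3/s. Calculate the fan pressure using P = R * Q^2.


934.0601 Pa

Compute Q^2:
Q^2 = 42.1^2 = 1772.41
Compute pressure:
P = R * Q^2 = 0.527 * 1772.41
= 934.0601 Pa


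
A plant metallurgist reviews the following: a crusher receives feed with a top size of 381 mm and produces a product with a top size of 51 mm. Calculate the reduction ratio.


7.4706

Reduction ratio = feed size / product size
= 381 / 51
= 7.4706


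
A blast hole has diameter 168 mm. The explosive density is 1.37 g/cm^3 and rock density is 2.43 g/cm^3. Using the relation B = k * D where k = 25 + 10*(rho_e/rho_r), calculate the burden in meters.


5.1472 m

First, compute k:
rho_e / rho_r = 1.37 / 2.43 = 0.5637860082
k = 25 + 10 * 0.5637860082 = 30.63786008
Then, compute burden:
B = k * D / 1000 = 30.63786008 * 168 / 1000
= 5147.160494 / 1000
= 5.1472 m


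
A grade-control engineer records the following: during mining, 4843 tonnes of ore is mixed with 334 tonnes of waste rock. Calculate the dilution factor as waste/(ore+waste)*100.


Total material = ore + waste
= 4843 + 334 = 5177 tonnes
Dilution = waste / total * 100
= 334 / 5177 * 100
= 0.06451612903 * 100
= 6.4516%

6.4516%


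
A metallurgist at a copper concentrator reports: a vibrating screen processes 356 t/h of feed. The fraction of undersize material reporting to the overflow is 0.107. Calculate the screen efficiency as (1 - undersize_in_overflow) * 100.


89.3%

Screen efficiency = (1 - fraction of undersize in overflow) * 100
= (1 - 0.107) * 100
= 0.893 * 100
= 89.3%


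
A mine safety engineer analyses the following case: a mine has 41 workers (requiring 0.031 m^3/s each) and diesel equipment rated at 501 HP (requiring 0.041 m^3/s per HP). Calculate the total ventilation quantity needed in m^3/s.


21.812 m^3/s

Airflow for workers:
Q_people = 41 * 0.031 = 1.271 m^3/s
Airflow for diesel equipment:
Q_diesel = 501 * 0.041 = 20.541 m^3/s
Total ventilation:
Q_total = 1.271 + 20.541
= 21.812 m^3/s


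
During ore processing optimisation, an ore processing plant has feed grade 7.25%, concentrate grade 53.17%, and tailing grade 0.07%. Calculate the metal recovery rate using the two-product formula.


Using the two-product formula:
R = 100 * c * (f - t) / (f * (c - t))
Numerator = 100 * 53.17 * (7.25 - 0.07)
= 100 * 53.17 * 7.18
= 38176.06
Denominator = 7.25 * (53.17 - 0.07)
= 7.25 * 53.1
= 384.975
R = 38176.06 / 384.975
= 99.165%

99.165%


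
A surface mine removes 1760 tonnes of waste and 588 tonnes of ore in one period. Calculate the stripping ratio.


2.9932

Stripping ratio = waste tonnage / ore tonnage
= 1760 / 588
= 2.9932


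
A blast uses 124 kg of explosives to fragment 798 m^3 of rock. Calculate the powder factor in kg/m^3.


Powder factor = explosive mass / rock volume
= 124 / 798
= 0.1554 kg/m^3

0.1554 kg/m^3


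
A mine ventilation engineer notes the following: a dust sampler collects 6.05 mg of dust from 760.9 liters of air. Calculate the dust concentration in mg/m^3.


7.9511 mg/m^3

Convert liters to m^3: 1 m^3 = 1000 L
Concentration = mass / volume * 1000
= 6.05 / 760.9 * 1000
= 0.007951110527 * 1000
= 7.9511 mg/m^3


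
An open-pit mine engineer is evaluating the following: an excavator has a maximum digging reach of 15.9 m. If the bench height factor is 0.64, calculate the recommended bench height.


Bench height = reach * factor
= 15.9 * 0.64
= 10.176 m

10.176 m


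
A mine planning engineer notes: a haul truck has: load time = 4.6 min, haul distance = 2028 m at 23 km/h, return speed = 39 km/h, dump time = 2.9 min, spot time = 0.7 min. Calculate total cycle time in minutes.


Convert haul speed to m/min: 23 * 1000/60 = 383.3333333 m/min
Haul time = 2028 / 383.3333333 = 5.290434783 min
Convert return speed to m/min: 39 * 1000/60 = 650 m/min
Return time = 2028 / 650 = 3.12 min
Total cycle time:
= 4.6 + 5.290434783 + 2.9 + 3.12 + 0.7
= 16.6104 min

16.6104 min


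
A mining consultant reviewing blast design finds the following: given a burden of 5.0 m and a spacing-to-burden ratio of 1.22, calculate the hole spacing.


Spacing = burden * ratio
= 5.0 * 1.22
= 6.1 m

6.1 m


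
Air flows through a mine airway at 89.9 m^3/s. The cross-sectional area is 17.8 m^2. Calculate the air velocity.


Velocity = flow rate / cross-sectional area
= 89.9 / 17.8
= 5.0506 m/s

5.0506 m/s


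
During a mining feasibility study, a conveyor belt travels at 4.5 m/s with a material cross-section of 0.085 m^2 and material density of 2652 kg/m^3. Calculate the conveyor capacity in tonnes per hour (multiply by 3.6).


Volumetric flow = speed * area
= 4.5 * 0.085 = 0.3825 m^3/s
Mass flow = volumetric * density
= 0.3825 * 2652 = 1014.39 kg/s
Convert to t/h: multiply by 3.6
Capacity = 1014.39 * 3.6
= 3651.804 t/h

3651.804 t/h


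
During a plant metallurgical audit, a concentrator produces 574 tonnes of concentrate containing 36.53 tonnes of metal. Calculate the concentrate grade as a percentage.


Grade = (metal in concentrate / concentrate mass) * 100
= (36.53 / 574) * 100
= 0.06364111498 * 100
= 6.3641%

6.3641%


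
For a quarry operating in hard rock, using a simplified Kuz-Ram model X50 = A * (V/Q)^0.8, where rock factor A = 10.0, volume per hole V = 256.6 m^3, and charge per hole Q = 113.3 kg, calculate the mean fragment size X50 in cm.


19.2319 cm

Compute V/Q:
V/Q = 256.6 / 113.3 = 2.26478376
Raise to the power 0.8:
(V/Q)^0.8 = 2.26478376^0.8 = 1.923186464
Multiply by A:
X50 = 10.0 * 1.923186464
= 19.2319 cm


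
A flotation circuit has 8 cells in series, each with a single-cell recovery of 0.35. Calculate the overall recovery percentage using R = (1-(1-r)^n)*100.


Complement of single-cell recovery:
1 - r = 1 - 0.35 = 0.65
Raise to power n:
(1 - r)^8 = 0.65^8 = 0.03186448129
Overall recovery:
R = (1 - 0.03186448129) * 100
= 96.8136%

96.8136%


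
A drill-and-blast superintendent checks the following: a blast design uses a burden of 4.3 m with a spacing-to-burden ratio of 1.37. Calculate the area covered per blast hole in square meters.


First, find the spacing:
Spacing = burden * ratio = 4.3 * 1.37
= 5.891 m
Then, calculate the area:
Area = burden * spacing = 4.3 * 5.891
= 25.3313 m^2

25.3313 m^2


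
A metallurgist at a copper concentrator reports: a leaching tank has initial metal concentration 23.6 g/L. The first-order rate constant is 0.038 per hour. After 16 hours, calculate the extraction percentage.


Compute the exponent:
-k * t = -0.038 * 16 = -0.608
Remaining concentration:
C = 23.6 * exp(-0.608)
= 23.6 * 0.5444386582
= 12.84875233 g/L
Extracted = 23.6 - 12.84875233 = 10.75124767 g/L
Extraction % = 10.75124767 / 23.6 * 100
= 45.5561%

45.5561%


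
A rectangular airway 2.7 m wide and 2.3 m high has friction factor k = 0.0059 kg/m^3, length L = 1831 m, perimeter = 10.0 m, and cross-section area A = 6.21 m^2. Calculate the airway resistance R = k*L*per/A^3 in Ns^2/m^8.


0.4511 Ns^2/m^8

Compute the numerator:
k * L * per = 0.0059 * 1831 * 10.0
= 108.029
Compute the denominator:
A^3 = 6.21^3 = 239.483061
Resistance:
R = 108.029 / 239.483061
= 0.4511 Ns^2/m^8


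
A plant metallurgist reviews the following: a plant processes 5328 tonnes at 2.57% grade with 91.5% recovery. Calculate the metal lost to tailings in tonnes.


11.639 tonnes

Total metal in feed:
= 5328 * 2.57 / 100 = 136.9296 tonnes
Metal recovered:
= 136.9296 * 91.5 / 100 = 125.290584 tonnes
Metal lost to tailings:
= 136.9296 - 125.290584
= 11.639 tonnes


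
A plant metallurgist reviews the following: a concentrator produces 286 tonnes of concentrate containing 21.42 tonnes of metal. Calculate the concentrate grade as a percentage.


Grade = (metal in concentrate / concentrate mass) * 100
= (21.42 / 286) * 100
= 0.0748951049 * 100
= 7.4895%

7.4895%


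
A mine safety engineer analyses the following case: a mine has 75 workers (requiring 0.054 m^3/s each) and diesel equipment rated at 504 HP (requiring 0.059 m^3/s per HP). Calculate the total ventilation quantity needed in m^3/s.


Airflow for workers:
Q_people = 75 * 0.054 = 4.05 m^3/s
Airflow for diesel equipment:
Q_diesel = 504 * 0.059 = 29.736 m^3/s
Total ventilation:
Q_total = 4.05 + 29.736
= 33.786 m^3/s

33.786 m^3/s


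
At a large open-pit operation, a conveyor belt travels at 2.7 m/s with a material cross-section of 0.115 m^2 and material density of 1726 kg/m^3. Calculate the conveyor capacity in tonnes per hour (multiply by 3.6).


1929.3228 t/h

Volumetric flow = speed * area
= 2.7 * 0.115 = 0.3105 m^3/s
Mass flow = volumetric * density
= 0.3105 * 1726 = 535.923 kg/s
Convert to t/h: multiply by 3.6
Capacity = 535.923 * 3.6
= 1929.3228 t/h


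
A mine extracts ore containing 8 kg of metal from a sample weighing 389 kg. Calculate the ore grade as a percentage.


2.0566%

Ore grade = (metal mass / ore mass) * 100
= (8 / 389) * 100
= 0.0205655527 * 100
= 2.0566%


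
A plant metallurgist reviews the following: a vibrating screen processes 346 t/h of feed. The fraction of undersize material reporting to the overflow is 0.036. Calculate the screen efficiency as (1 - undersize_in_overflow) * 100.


96.4%

Screen efficiency = (1 - fraction of undersize in overflow) * 100
= (1 - 0.036) * 100
= 0.964 * 100
= 96.4%


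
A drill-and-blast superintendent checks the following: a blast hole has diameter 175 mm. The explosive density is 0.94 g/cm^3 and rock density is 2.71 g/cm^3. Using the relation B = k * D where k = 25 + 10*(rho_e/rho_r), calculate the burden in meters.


First, compute k:
rho_e / rho_r = 0.94 / 2.71 = 0.3468634686
k = 25 + 10 * 0.3468634686 = 28.46863469
Then, compute burden:
B = k * D / 1000 = 28.46863469 * 175 / 1000
= 4982.01107 / 1000
= 4.982 m

4.982 m


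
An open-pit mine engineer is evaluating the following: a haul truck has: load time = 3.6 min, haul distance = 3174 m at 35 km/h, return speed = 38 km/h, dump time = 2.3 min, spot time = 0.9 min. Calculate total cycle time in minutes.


Convert haul speed to m/min: 35 * 1000/60 = 583.3333333 m/min
Haul time = 3174 / 583.3333333 = 5.441142857 min
Convert return speed to m/min: 38 * 1000/60 = 633.3333333 m/min
Return time = 3174 / 633.3333333 = 5.011578947 min
Total cycle time:
= 3.6 + 5.441142857 + 2.3 + 5.011578947 + 0.9
= 17.2527 min

17.2527 min


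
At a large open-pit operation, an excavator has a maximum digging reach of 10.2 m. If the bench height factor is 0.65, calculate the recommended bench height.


Bench height = reach * factor
= 10.2 * 0.65
= 6.63 m

6.63 m


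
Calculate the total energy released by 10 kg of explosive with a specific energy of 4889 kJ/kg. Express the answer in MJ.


Energy = mass * specific_energy / 1000
= 10 * 4889 / 1000
= 48890 / 1000
= 48.89 MJ

48.89 MJ


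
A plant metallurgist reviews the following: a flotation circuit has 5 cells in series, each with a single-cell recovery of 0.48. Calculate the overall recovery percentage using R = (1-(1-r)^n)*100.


96.198%

Complement of single-cell recovery:
1 - r = 1 - 0.48 = 0.52
Raise to power n:
(1 - r)^5 = 0.52^5 = 0.0380204032
Overall recovery:
R = (1 - 0.0380204032) * 100
= 96.198%


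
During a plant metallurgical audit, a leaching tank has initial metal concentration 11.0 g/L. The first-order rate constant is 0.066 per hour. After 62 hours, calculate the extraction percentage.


Compute the exponent:
-k * t = -0.066 * 62 = -4.092
Remaining concentration:
C = 11.0 * exp(-4.092)
= 11.0 * 0.01670578855
= 0.183763674 g/L
Extracted = 11.0 - 0.183763674 = 10.81623633 g/L
Extraction % = 10.81623633 / 11.0 * 100
= 98.3294%

98.3294%


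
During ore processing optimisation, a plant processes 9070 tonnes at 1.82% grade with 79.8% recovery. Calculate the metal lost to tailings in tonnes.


33.3449 tonnes

Total metal in feed:
= 9070 * 1.82 / 100 = 165.074 tonnes
Metal recovered:
= 165.074 * 79.8 / 100 = 131.729052 tonnes
Metal lost to tailings:
= 165.074 - 131.729052
= 33.3449 tonnes


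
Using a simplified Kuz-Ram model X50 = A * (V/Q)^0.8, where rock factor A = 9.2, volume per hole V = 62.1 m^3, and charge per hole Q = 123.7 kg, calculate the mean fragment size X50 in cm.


5.3011 cm

Compute V/Q:
V/Q = 62.1 / 123.7 = 0.5020210186
Raise to the power 0.8:
(V/Q)^0.8 = 0.5020210186^0.8 = 0.5762056606
Multiply by A:
X50 = 9.2 * 0.5762056606
= 5.3011 cm


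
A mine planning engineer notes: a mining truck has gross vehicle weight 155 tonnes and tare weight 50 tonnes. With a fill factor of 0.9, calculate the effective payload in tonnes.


Maximum payload = gross - tare
= 155 - 50 = 105 tonnes
Effective payload = max payload * fill factor
= 105 * 0.9
= 94.5 tonnes

94.5 tonnes


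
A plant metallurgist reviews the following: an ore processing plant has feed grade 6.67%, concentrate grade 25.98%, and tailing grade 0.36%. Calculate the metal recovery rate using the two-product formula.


Using the two-product formula:
R = 100 * c * (f - t) / (f * (c - t))
Numerator = 100 * 25.98 * (6.67 - 0.36)
= 100 * 25.98 * 6.31
= 16393.38
Denominator = 6.67 * (25.98 - 0.36)
= 6.67 * 25.62
= 170.8854
R = 16393.38 / 170.8854
= 95.932%

95.932%


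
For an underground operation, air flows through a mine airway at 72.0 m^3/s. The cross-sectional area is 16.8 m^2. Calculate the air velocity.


4.2857 m/s

Velocity = flow rate / cross-sectional area
= 72.0 / 16.8
= 4.2857 m/s


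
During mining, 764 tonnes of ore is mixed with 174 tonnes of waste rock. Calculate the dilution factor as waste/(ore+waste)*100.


Total material = ore + waste
= 764 + 174 = 938 tonnes
Dilution = waste / total * 100
= 174 / 938 * 100
= 0.1855010661 * 100
= 18.5501%

18.5501%


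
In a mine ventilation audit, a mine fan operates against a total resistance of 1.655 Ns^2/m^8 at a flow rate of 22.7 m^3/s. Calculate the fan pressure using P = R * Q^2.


Compute Q^2:
Q^2 = 22.7^2 = 515.29
Compute pressure:
P = R * Q^2 = 1.655 * 515.29
= 852.805 Pa

852.805 Pa


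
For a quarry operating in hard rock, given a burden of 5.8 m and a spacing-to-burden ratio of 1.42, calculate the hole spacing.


Spacing = burden * ratio
= 5.8 * 1.42
= 8.236 m

8.236 m


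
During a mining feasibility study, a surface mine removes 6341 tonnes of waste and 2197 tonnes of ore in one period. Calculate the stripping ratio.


Stripping ratio = waste tonnage / ore tonnage
= 6341 / 2197
= 2.8862

2.8862


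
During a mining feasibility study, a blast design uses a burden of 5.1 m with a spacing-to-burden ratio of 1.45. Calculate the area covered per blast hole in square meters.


First, find the spacing:
Spacing = burden * ratio = 5.1 * 1.45
= 7.395 m
Then, calculate the area:
Area = burden * spacing = 5.1 * 7.395
= 37.7145 m^2

37.7145 m^2


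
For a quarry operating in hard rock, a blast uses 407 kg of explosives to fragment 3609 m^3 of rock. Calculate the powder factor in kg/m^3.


Powder factor = explosive mass / rock volume
= 407 / 3609
= 0.1128 kg/m^3

0.1128 kg/m^3


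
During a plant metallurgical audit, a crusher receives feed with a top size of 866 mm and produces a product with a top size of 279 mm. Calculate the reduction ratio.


Reduction ratio = feed size / product size
= 866 / 279
= 3.1039

3.1039


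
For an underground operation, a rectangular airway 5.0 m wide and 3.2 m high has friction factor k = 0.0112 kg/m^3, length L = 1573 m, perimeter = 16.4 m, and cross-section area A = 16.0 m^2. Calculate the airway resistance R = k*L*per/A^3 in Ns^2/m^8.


Compute the numerator:
k * L * per = 0.0112 * 1573 * 16.4
= 288.92864
Compute the denominator:
A^3 = 16.0^3 = 4096
Resistance:
R = 288.92864 / 4096
= 0.0705 Ns^2/m^8

0.0705 Ns^2/m^8


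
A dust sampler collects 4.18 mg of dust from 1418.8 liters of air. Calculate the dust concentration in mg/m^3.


Convert liters to m^3: 1 m^3 = 1000 L
Concentration = mass / volume * 1000
= 4.18 / 1418.8 * 1000
= 0.002946151677 * 1000
= 2.9462 mg/m^3

2.9462 mg/m^3


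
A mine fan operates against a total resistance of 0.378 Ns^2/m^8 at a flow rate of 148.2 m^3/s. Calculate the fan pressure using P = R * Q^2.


Compute Q^2:
Q^2 = 148.2^2 = 21963.24
Compute pressure:
P = R * Q^2 = 0.378 * 21963.24
= 8302.1047 Pa

8302.1047 Pa


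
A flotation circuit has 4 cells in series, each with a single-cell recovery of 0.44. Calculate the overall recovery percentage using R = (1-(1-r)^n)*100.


90.1655%

Complement of single-cell recovery:
1 - r = 1 - 0.44 = 0.56
Raise to power n:
(1 - r)^4 = 0.56^4 = 0.09834496
Overall recovery:
R = (1 - 0.09834496) * 100
= 90.1655%


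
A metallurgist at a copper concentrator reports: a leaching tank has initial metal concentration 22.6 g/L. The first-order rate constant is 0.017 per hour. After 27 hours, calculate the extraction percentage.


Compute the exponent:
-k * t = -0.017 * 27 = -0.459
Remaining concentration:
C = 22.6 * exp(-0.459)
= 22.6 * 0.6319152449
= 14.28128453 g/L
Extracted = 22.6 - 14.28128453 = 8.318715465 g/L
Extraction % = 8.318715465 / 22.6 * 100
= 36.8085%

36.8085%


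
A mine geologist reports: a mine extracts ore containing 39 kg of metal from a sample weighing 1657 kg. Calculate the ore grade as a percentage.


2.3537%

Ore grade = (metal mass / ore mass) * 100
= (39 / 1657) * 100
= 0.02353651177 * 100
= 2.3537%


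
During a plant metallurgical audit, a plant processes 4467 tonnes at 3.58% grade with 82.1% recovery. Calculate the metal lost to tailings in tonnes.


28.6254 tonnes

Total metal in feed:
= 4467 * 3.58 / 100 = 159.9186 tonnes
Metal recovered:
= 159.9186 * 82.1 / 100 = 131.2931706 tonnes
Metal lost to tailings:
= 159.9186 - 131.2931706
= 28.6254 tonnes


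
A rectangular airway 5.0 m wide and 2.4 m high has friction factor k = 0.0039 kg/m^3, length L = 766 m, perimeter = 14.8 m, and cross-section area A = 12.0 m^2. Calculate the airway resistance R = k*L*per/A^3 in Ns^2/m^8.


0.0256 Ns^2/m^8

Compute the numerator:
k * L * per = 0.0039 * 766 * 14.8
= 44.21352
Compute the denominator:
A^3 = 12.0^3 = 1728
Resistance:
R = 44.21352 / 1728
= 0.0256 Ns^2/m^8


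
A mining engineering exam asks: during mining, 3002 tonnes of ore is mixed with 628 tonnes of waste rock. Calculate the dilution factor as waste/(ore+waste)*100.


Total material = ore + waste
= 3002 + 628 = 3630 tonnes
Dilution = waste / total * 100
= 628 / 3630 * 100
= 0.1730027548 * 100
= 17.3003%

17.3003%


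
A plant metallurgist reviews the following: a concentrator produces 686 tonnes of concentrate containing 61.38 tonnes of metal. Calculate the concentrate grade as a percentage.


Grade = (metal in concentrate / concentrate mass) * 100
= (61.38 / 686) * 100
= 0.08947521866 * 100
= 8.9475%

8.9475%


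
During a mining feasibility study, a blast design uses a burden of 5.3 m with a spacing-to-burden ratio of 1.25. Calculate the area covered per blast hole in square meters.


First, find the spacing:
Spacing = burden * ratio = 5.3 * 1.25
= 6.625 m
Then, calculate the area:
Area = burden * spacing = 5.3 * 6.625
= 35.1125 m^2

35.1125 m^2


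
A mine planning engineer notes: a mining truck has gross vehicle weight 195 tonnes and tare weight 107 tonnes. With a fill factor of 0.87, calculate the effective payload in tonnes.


Maximum payload = gross - tare
= 195 - 107 = 88 tonnes
Effective payload = max payload * fill factor
= 88 * 0.87
= 76.56 tonnes

76.56 tonnes


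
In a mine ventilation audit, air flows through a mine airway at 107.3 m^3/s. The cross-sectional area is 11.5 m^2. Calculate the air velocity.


Velocity = flow rate / cross-sectional area
= 107.3 / 11.5
= 9.3304 m/s

9.3304 m/s


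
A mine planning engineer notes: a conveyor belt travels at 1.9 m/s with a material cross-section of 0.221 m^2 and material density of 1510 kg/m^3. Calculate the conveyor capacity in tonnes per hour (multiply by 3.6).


Volumetric flow = speed * area
= 1.9 * 0.221 = 0.4199 m^3/s
Mass flow = volumetric * density
= 0.4199 * 1510 = 634.049 kg/s
Convert to t/h: multiply by 3.6
Capacity = 634.049 * 3.6
= 2282.5764 t/h

2282.5764 t/h


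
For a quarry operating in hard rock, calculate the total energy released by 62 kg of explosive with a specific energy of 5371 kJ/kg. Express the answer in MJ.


Energy = mass * specific_energy / 1000
= 62 * 5371 / 1000
= 333002 / 1000
= 333.002 MJ

333.002 MJ


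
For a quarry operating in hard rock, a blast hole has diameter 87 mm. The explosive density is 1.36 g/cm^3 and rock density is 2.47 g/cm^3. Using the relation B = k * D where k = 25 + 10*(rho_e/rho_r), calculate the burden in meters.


2.654 m

First, compute k:
rho_e / rho_r = 1.36 / 2.47 = 0.5506072874
k = 25 + 10 * 0.5506072874 = 30.50607287
Then, compute burden:
B = k * D / 1000 = 30.50607287 * 87 / 1000
= 2654.02834 / 1000
= 2.654 m


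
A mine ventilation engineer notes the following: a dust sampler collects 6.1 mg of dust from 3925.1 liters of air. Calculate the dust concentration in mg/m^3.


Convert liters to m^3: 1 m^3 = 1000 L
Concentration = mass / volume * 1000
= 6.1 / 3925.1 * 1000
= 0.001554100532 * 1000
= 1.5541 mg/m^3

1.5541 mg/m^3


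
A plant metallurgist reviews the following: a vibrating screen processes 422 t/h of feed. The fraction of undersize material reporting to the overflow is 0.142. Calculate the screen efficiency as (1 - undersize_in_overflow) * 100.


Screen efficiency = (1 - fraction of undersize in overflow) * 100
= (1 - 0.142) * 100
= 0.858 * 100
= 85.8%

85.8%


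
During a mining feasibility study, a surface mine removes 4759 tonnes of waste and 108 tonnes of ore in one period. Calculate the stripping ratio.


44.0648

Stripping ratio = waste tonnage / ore tonnage
= 4759 / 108
= 44.0648


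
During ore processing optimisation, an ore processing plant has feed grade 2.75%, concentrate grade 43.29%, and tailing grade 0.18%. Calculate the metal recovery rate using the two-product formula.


Using the two-product formula:
R = 100 * c * (f - t) / (f * (c - t))
Numerator = 100 * 43.29 * (2.75 - 0.18)
= 100 * 43.29 * 2.57
= 11125.53
Denominator = 2.75 * (43.29 - 0.18)
= 2.75 * 43.11
= 118.5525
R = 11125.53 / 118.5525
= 93.8448%

93.8448%


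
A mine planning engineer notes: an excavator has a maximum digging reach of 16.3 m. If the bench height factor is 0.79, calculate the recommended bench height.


Bench height = reach * factor
= 16.3 * 0.79
= 12.877 m

12.877 m


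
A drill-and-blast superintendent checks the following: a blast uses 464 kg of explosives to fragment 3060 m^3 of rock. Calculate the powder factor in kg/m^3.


Powder factor = explosive mass / rock volume
= 464 / 3060
= 0.1516 kg/m^3

0.1516 kg/m^3


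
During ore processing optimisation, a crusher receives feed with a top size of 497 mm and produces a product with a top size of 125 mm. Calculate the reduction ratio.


3.976

Reduction ratio = feed size / product size
= 497 / 125
= 3.976


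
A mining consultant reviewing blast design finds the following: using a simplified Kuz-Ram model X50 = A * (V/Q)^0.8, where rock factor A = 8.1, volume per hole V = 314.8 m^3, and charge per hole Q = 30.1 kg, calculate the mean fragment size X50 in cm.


Compute V/Q:
V/Q = 314.8 / 30.1 = 10.45847176
Raise to the power 0.8:
(V/Q)^0.8 = 10.45847176^0.8 = 6.539952326
Multiply by A:
X50 = 8.1 * 6.539952326
= 52.9736 cm

52.9736 cm


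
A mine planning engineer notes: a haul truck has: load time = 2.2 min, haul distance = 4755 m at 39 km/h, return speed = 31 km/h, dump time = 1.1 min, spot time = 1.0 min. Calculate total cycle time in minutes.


Convert haul speed to m/min: 39 * 1000/60 = 650 m/min
Haul time = 4755 / 650 = 7.315384615 min
Convert return speed to m/min: 31 * 1000/60 = 516.6666667 m/min
Return time = 4755 / 516.6666667 = 9.203225806 min
Total cycle time:
= 2.2 + 7.315384615 + 1.1 + 9.203225806 + 1.0
= 20.8186 min

20.8186 min


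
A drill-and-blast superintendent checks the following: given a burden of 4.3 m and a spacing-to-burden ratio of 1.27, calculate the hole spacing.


5.461 m

Spacing = burden * ratio
= 4.3 * 1.27
= 5.461 m


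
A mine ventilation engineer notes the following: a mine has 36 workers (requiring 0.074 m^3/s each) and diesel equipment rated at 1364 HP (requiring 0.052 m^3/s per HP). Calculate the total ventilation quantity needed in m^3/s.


73.592 m^3/s

Airflow for workers:
Q_people = 36 * 0.074 = 2.664 m^3/s
Airflow for diesel equipment:
Q_diesel = 1364 * 0.052 = 70.928 m^3/s
Total ventilation:
Q_total = 2.664 + 70.928
= 73.592 m^3/s


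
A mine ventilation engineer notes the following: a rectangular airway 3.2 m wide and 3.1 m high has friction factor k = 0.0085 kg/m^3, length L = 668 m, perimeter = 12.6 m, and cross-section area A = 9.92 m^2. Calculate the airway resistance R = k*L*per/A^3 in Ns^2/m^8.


0.0733 Ns^2/m^8

Compute the numerator:
k * L * per = 0.0085 * 668 * 12.6
= 71.5428
Compute the denominator:
A^3 = 9.92^3 = 976.191488
Resistance:
R = 71.5428 / 976.191488
= 0.0733 Ns^2/m^8


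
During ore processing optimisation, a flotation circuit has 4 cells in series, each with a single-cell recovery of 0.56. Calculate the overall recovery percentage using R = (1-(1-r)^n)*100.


Complement of single-cell recovery:
1 - r = 1 - 0.56 = 0.44
Raise to power n:
(1 - r)^4 = 0.44^4 = 0.03748096
Overall recovery:
R = (1 - 0.03748096) * 100
= 96.2519%

96.2519%


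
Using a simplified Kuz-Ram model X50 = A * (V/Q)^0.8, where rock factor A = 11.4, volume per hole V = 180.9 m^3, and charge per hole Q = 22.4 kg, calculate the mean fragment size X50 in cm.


60.6258 cm

Compute V/Q:
V/Q = 180.9 / 22.4 = 8.075892857
Raise to the power 0.8:
(V/Q)^0.8 = 8.075892857^0.8 = 5.318050277
Multiply by A:
X50 = 11.4 * 5.318050277
= 60.6258 cm


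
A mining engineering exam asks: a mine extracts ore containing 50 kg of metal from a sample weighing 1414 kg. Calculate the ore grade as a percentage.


3.5361%

Ore grade = (metal mass / ore mass) * 100
= (50 / 1414) * 100
= 0.03536067893 * 100
= 3.5361%


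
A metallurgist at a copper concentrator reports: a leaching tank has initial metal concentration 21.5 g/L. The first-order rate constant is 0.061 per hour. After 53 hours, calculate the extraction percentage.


Compute the exponent:
-k * t = -0.061 * 53 = -3.233
Remaining concentration:
C = 21.5 * exp(-3.233)
= 21.5 * 0.03943900412
= 0.8479385886 g/L
Extracted = 21.5 - 0.8479385886 = 20.65206141 g/L
Extraction % = 20.65206141 / 21.5 * 100
= 96.0561%

96.0561%


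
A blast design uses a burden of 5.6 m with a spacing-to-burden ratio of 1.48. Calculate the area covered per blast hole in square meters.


First, find the spacing:
Spacing = burden * ratio = 5.6 * 1.48
= 8.288 m
Then, calculate the area:
Area = burden * spacing = 5.6 * 8.288
= 46.4128 m^2

46.4128 m^2


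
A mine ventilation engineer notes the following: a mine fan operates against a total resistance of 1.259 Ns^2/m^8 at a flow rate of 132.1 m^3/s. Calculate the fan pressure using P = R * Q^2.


Compute Q^2:
Q^2 = 132.1^2 = 17450.41
Compute pressure:
P = R * Q^2 = 1.259 * 17450.41
= 21970.0662 Pa

21970.0662 Pa


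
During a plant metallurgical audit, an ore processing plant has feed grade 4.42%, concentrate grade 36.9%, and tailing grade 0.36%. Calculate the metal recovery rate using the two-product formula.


92.7602%

Using the two-product formula:
R = 100 * c * (f - t) / (f * (c - t))
Numerator = 100 * 36.9 * (4.42 - 0.36)
= 100 * 36.9 * 4.06
= 14981.4
Denominator = 4.42 * (36.9 - 0.36)
= 4.42 * 36.54
= 161.5068
R = 14981.4 / 161.5068
= 92.7602%


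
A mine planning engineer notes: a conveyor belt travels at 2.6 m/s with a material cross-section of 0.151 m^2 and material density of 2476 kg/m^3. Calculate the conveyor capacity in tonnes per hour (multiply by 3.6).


3499.4794 t/h

Volumetric flow = speed * area
= 2.6 * 0.151 = 0.3926 m^3/s
Mass flow = volumetric * density
= 0.3926 * 2476 = 972.0776 kg/s
Convert to t/h: multiply by 3.6
Capacity = 972.0776 * 3.6
= 3499.4794 t/h


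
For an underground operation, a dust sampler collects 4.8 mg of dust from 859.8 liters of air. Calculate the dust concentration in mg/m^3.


5.5827 mg/m^3

Convert liters to m^3: 1 m^3 = 1000 L
Concentration = mass / volume * 1000
= 4.8 / 859.8 * 1000
= 0.00558269365 * 1000
= 5.5827 mg/m^3


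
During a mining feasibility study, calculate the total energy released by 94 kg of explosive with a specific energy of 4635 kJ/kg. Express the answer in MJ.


435.69 MJ

Energy = mass * specific_energy / 1000
= 94 * 4635 / 1000
= 435690 / 1000
= 435.69 MJ


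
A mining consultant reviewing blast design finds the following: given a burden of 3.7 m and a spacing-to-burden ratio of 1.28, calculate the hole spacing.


Spacing = burden * ratio
= 3.7 * 1.28
= 4.736 m

4.736 m


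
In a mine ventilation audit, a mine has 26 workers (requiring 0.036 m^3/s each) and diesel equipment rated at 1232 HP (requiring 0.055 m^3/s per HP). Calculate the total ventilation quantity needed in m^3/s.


68.696 m^3/s

Airflow for workers:
Q_people = 26 * 0.036 = 0.936 m^3/s
Airflow for diesel equipment:
Q_diesel = 1232 * 0.055 = 67.76 m^3/s
Total ventilation:
Q_total = 0.936 + 67.76
= 68.696 m^3/s


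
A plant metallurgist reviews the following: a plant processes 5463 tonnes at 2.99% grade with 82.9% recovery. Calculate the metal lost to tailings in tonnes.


27.9318 tonnes

Total metal in feed:
= 5463 * 2.99 / 100 = 163.3437 tonnes
Metal recovered:
= 163.3437 * 82.9 / 100 = 135.4119273 tonnes
Metal lost to tailings:
= 163.3437 - 135.4119273
= 27.9318 tonnes


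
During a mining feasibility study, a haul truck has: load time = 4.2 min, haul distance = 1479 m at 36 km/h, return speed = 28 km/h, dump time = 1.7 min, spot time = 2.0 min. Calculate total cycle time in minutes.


13.5343 min

Convert haul speed to m/min: 36 * 1000/60 = 600 m/min
Haul time = 1479 / 600 = 2.465 min
Convert return speed to m/min: 28 * 1000/60 = 466.6666667 m/min
Return time = 1479 / 466.6666667 = 3.169285714 min
Total cycle time:
= 4.2 + 2.465 + 1.7 + 3.169285714 + 2.0
= 13.5343 min


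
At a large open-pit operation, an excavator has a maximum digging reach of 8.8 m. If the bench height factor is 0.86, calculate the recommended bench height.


Bench height = reach * factor
= 8.8 * 0.86
= 7.568 m

7.568 m


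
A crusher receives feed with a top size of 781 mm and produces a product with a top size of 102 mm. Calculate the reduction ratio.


7.6569

Reduction ratio = feed size / product size
= 781 / 102
= 7.6569


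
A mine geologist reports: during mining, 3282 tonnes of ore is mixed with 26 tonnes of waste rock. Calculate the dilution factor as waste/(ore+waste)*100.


0.786%

Total material = ore + waste
= 3282 + 26 = 3308 tonnes
Dilution = waste / total * 100
= 26 / 3308 * 100
= 0.007859733978 * 100
= 0.786%


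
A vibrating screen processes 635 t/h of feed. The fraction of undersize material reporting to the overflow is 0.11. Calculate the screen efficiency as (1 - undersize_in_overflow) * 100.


89.0%

Screen efficiency = (1 - fraction of undersize in overflow) * 100
= (1 - 0.11) * 100
= 0.89 * 100
= 89.0%


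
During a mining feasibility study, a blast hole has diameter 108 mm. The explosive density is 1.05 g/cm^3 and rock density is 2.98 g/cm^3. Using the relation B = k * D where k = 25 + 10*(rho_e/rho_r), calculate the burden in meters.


First, compute k:
rho_e / rho_r = 1.05 / 2.98 = 0.3523489933
k = 25 + 10 * 0.3523489933 = 28.52348993
Then, compute burden:
B = k * D / 1000 = 28.52348993 * 108 / 1000
= 3080.536913 / 1000
= 3.0805 m

3.0805 m


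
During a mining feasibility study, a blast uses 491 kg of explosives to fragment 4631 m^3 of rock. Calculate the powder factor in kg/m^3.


0.106 kg/m^3

Powder factor = explosive mass / rock volume
= 491 / 4631
= 0.106 kg/m^3


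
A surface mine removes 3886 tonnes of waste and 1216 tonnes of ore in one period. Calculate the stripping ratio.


Stripping ratio = waste tonnage / ore tonnage
= 3886 / 1216
= 3.1957

3.1957


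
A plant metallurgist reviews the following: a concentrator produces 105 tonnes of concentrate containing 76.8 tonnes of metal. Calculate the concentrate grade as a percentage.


73.1429%

Grade = (metal in concentrate / concentrate mass) * 100
= (76.8 / 105) * 100
= 0.7314285714 * 100
= 73.1429%


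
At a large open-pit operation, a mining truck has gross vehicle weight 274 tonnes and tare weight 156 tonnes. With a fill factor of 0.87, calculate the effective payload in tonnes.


Maximum payload = gross - tare
= 274 - 156 = 118 tonnes
Effective payload = max payload * fill factor
= 118 * 0.87
= 102.66 tonnes

102.66 tonnes


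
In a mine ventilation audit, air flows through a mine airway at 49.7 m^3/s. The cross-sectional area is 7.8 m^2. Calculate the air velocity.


Velocity = flow rate / cross-sectional area
= 49.7 / 7.8
= 6.3718 m/s

6.3718 m/s


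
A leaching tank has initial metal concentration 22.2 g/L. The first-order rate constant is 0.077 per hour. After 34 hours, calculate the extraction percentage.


92.7051%

Compute the exponent:
-k * t = -0.077 * 34 = -2.618
Remaining concentration:
C = 22.2 * exp(-2.618)
= 22.2 * 0.07294861426
= 1.619459236 g/L
Extracted = 22.2 - 1.619459236 = 20.58054076 g/L
Extraction % = 20.58054076 / 22.2 * 100
= 92.7051%


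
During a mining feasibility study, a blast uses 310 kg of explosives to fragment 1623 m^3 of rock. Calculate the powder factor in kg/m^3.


Powder factor = explosive mass / rock volume
= 310 / 1623
= 0.191 kg/m^3

0.191 kg/m^3


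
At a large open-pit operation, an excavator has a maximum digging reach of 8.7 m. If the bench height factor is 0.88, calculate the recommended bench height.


7.656 m

Bench height = reach * factor
= 8.7 * 0.88
= 7.656 m


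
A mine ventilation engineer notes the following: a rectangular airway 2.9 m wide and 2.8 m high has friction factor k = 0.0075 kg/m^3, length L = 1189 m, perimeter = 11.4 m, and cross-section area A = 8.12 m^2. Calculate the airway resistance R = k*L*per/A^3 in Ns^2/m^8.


0.1899 Ns^2/m^8

Compute the numerator:
k * L * per = 0.0075 * 1189 * 11.4
= 101.6595
Compute the denominator:
A^3 = 8.12^3 = 535.387328
Resistance:
R = 101.6595 / 535.387328
= 0.1899 Ns^2/m^8


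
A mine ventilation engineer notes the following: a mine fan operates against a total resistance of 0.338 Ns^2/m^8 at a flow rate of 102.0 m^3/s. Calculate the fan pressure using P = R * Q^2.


3516.552 Pa

Compute Q^2:
Q^2 = 102.0^2 = 10404.0
Compute pressure:
P = R * Q^2 = 0.338 * 10404.0
= 3516.552 Pa


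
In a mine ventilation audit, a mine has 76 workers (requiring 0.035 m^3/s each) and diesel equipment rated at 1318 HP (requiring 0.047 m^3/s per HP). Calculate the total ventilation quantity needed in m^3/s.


64.606 m^3/s

Airflow for workers:
Q_people = 76 * 0.035 = 2.66 m^3/s
Airflow for diesel equipment:
Q_diesel = 1318 * 0.047 = 61.946 m^3/s
Total ventilation:
Q_total = 2.66 + 61.946
= 64.606 m^3/s


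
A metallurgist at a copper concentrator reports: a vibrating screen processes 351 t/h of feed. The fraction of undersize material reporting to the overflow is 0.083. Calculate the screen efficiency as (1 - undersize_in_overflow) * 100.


Screen efficiency = (1 - fraction of undersize in overflow) * 100
= (1 - 0.083) * 100
= 0.917 * 100
= 91.7%

91.7%
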